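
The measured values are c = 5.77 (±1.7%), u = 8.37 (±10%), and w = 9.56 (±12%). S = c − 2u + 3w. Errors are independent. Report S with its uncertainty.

17.7 ± 3.83

For a sum/difference, combine absolute errors in quadrature:
  (δc)² = 0.00962;  (2·δu)² = 2.80;  (3·δw)² = 11.8
δS = √(14.7) = 3.83
S = 17.7.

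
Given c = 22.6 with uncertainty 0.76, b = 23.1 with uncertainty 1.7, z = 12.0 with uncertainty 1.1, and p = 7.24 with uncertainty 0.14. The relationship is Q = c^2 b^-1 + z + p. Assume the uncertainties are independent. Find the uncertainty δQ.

2.47

Let w = c^2·b^-1 = 22.1. δw/w = √((2·δc/c)² + (-1·δb/b)²) = √(0.00452 + 0.00542) = 0.0997, so δw = 2.20.
Q = w + z + p: δQ = √(δw² + δz² + δp²) = √(4.86 + 1.21 + 0.0196) = 2.47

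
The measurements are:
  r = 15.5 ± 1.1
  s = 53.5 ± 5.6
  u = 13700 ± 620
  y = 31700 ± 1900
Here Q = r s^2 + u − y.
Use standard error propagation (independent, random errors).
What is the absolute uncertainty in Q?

10000

Let p = r·s^2 = 44400. δp/p = √((1·δr/r)² + (2·δs/s)²) = √(0.00504 + 0.0438) = 0.221, so δp = 9810.
Q = p + u − y: δQ = √(δp² + δu² + δy²) = √(9.62e+07 + 3.84e+05 + 3.61e+06) = 10000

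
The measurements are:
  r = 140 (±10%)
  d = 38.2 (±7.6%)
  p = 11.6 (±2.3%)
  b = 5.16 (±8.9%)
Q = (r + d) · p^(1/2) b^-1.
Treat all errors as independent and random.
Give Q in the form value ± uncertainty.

Let u = r + d = 178. δu = √(δr² + δd²) = √(196 + 8.43) = 14.3, so δu/u = 0.0802.
Q is then a monomial in u, p, b:
δQ/Q = √((δu/u)² + (½·δp/p)² + (-1·δb/b)²) = √(0.00644 + 0.000132 + 0.00792) = 0.120
Q = 118, so δQ = 0.120 × 118 = 14.2.

118 ± 14.2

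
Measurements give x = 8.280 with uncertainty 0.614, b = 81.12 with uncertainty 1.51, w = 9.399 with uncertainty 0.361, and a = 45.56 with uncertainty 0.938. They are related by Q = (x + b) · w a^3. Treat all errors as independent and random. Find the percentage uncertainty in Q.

7.50%

Let u = x + b = 89.40. δu = √(δx² + δb²) = √(0.377 + 2.28) = 1.63, so δu/u = 0.0182.
Q is then a monomial in u, w, a:
δQ/Q = √((δu/u)² + (1·δw/w)² + (3·δa/a)²) = √(0.000332 + 0.00148 + 0.00381) = 0.0750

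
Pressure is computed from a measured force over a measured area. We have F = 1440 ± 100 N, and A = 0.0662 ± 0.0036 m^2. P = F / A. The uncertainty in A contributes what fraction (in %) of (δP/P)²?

38.0%

(δP/P)² = (1·δF/F)² + (-1·δA/A)²
  F term: (1×0.0694)² = 0.00482
  A term: (-1×0.0544)² = 0.00296
Total = 0.00778. Share from A = 0.00296/0.00778 = 0.380.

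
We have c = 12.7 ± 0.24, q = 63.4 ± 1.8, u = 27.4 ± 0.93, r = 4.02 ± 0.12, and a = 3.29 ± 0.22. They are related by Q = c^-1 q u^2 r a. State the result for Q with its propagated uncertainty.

Each factor contributes (exponent × relative error)² to (δQ/Q)²:
  (-1·δc/c)² = (-1×0.0189)² = 0.000357;  (1·δq/q)² = (1×0.0284)² = 0.000806;  (2·δu/u)² = (2×0.0339)² = 0.00461;  (1·δr/r)² = (1×0.0299)² = 0.000891;  (1·δa/a)² = (1×0.0669)² = 0.00447
δQ/Q = √(0.0111) = 0.106
Q = 49600, so δQ = 0.106 × 49600 = 5230.

49600 ± 5230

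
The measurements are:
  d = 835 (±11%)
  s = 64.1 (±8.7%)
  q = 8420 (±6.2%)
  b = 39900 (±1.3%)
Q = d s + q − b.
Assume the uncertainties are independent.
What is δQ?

Let p = d·s = 53500. δp/p = √((1·δd/d)² + (1·δs/s)²) = √(0.0121 + 0.00757) = 0.140, so δp = 7510.
Q = p + q − b: δQ = √(δp² + δq² + δb²) = √(5.63e+07 + 2.73e+05 + 2.69e+05) = 7540

7540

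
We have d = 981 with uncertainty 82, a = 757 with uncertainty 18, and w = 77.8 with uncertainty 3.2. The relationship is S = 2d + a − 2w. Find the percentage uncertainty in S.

6.44%

Each term contributes (cᵢ δxᵢ)² to (δS)²:
  (2·δd)² = 26900;  (δa)² = 324;  (2·δw)² = 41.0
δS = √(27300) = 165
S = 2560, so δS/S = 165/2560 = 0.0644.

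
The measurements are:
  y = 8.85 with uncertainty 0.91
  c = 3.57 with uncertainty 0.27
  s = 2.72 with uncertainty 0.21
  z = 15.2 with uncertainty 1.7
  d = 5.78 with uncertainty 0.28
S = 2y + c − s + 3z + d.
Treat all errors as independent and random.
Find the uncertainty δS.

Absolute uncertainties add in quadrature for a linear combination:
  (2·δy)² = 3.31;  (δc)² = 0.0729;  (δs)² = 0.0441;  (3·δz)² = 26.0;  (δd)² = 0.0784
δS = √(29.5) = 5.43

5.43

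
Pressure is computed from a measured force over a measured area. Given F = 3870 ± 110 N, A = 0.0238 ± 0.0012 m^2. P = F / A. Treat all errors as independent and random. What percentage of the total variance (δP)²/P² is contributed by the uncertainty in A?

75.9%

(δP/P)² = (1·δF/F)² + (-1·δA/A)²
  F term: (1×0.0284)² = 0.000808
  A term: (-1×0.0504)² = 0.00254
Total = 0.00335. Share from A = 0.00254/0.00335 = 0.759.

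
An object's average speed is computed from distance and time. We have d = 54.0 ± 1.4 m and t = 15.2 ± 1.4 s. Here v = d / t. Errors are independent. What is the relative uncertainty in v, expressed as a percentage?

9.57%

For a monomial v ∝ d, t^-1, fractional errors add in quadrature:
  (1·δd/d)² = (1×0.0259)² = 0.000672;  (-1·δt/t)² = (-1×0.0921)² = 0.00848
δv/v = √(0.00916) = 0.0957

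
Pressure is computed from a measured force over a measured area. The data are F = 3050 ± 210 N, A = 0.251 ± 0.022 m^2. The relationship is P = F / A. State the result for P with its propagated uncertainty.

P is a product of powers, so relative uncertainties combine in quadrature:
  (1·δF/F)² = (1×0.0689)² = 0.00474;  (-1·δA/A)² = (-1×0.0876)² = 0.00768
δP/P = √(0.0124) = 0.111
P = 12200 Pa, so δP = 0.111 × 12200 = 1350 Pa.

12200 ± 1350 Pa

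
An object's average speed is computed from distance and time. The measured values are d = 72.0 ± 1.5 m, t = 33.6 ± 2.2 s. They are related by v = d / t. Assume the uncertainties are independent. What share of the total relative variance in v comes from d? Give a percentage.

9.19%

(δv/v)² = (1·δd/d)² + (-1·δt/t)²
  d term: (1×0.0208)² = 0.000434
  t term: (-1×0.0655)² = 0.00429
Total = 0.00472. Share from d = 0.000434/0.00472 = 0.0919.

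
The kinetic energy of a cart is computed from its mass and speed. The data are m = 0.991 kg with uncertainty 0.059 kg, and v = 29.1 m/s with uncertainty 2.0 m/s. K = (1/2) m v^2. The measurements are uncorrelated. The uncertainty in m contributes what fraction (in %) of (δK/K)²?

(δK/K)² = (1·δm/m)² + (2·δv/v)²
  m term: (1×0.0595)² = 0.00354
  v term: (2×0.0687)² = 0.0189
Total = 0.0224. Share from m = 0.00354/0.0224 = 0.158.

15.8%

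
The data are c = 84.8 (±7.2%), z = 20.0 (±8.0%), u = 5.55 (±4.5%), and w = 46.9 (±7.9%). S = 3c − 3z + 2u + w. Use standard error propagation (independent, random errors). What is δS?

19.3

Absolute uncertainties add in quadrature for a linear combination:
  (3·δc)² = 336;  (3·δz)² = 23.0;  (2·δu)² = 0.250;  (δw)² = 13.7
δS = √(373) = 19.3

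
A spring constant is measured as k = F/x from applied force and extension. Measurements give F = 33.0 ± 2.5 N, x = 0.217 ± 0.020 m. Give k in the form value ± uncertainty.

152 ± 18.1 N/m

Since k is a product/quotient, work with relative uncertainties:
  (1·δF/F)² = (1×0.0758)² = 0.00574;  (-1·δx/x)² = (-1×0.0922)² = 0.00849
δk/k = √(0.0142) = 0.119
k = 152 N/m, so δk = 0.119 × 152 = 18.1 N/m.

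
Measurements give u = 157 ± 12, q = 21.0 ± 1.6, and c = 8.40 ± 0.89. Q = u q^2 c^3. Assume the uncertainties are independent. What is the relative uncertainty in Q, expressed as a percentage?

For a monomial Q ∝ u, q^2, c^3, fractional errors add in quadrature:
  (1·δu/u)² = (1×0.0764)² = 0.00584;  (2·δq/q)² = (2×0.0762)² = 0.0232;  (3·δc/c)² = (3×0.106)² = 0.101
δQ/Q = √(0.130) = 0.361

36.1%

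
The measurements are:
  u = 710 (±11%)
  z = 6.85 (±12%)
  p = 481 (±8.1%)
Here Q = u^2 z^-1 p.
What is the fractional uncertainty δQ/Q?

0.263

Each factor contributes (exponent × relative error)² to (δQ/Q)²:
  (2·δu/u)² = (2×0.110)² = 0.0484;  (-1·δz/z)² = (-1×0.120)² = 0.0144;  (1·δp/p)² = (1×0.0810)² = 0.00656
δQ/Q = √(0.0694) = 0.263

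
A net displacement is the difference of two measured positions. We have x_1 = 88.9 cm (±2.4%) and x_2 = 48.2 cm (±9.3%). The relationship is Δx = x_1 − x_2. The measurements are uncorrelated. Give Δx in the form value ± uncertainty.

For a sum/difference, combine absolute errors in quadrature:
  (δx_1)² = 4.55;  (δx_2)² = 20.1
δΔx = √(24.6) = 4.96 cm
Δx = 40.7 cm.

40.7 ± 4.96 cm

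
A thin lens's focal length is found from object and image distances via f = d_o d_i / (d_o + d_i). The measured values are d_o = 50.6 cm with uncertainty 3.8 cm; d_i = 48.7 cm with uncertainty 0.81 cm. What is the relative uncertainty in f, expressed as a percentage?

3.78%

∂f/∂d_o = (d_i/(d_o+d_i))² = 0.241;  ∂f/∂d_i = (d_o/(d_o+d_i))² = 0.260
δf = √((∂f/∂d_o · δd_o)² + (∂f/∂d_i · δd_i)²) = √(0.835 + 0.0442) = 0.938 cm
f = 24.8 cm, so δf/f = 0.938/24.8 = 0.0378.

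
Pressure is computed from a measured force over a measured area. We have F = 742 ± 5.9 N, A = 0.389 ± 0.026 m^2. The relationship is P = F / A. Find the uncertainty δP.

Each factor contributes (exponent × relative error)² to (δP/P)²:
  (1·δF/F)² = (1×0.00795)² = 6.32e-05;  (-1·δA/A)² = (-1×0.0668)² = 0.00447
δP/P = √(0.00453) = 0.0673
P = 1910 Pa, so δP = 0.0673 × 1910 = 128 Pa.

128 Pa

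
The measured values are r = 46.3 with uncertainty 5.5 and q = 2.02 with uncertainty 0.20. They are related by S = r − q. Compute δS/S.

0.124

S is a linear combination, so absolute uncertainties add in quadrature:
  (δr)² = 30.2;  (δq)² = 0.0400
δS = √(30.3) = 5.50
S = 44.3, so δS/S = 5.50/44.3 = 0.124.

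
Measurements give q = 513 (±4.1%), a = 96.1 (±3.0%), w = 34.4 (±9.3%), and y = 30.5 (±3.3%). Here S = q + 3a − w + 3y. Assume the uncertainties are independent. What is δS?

S is a linear combination, so absolute uncertainties add in quadrature:
  (δq)² = 442;  (3·δa)² = 74.8;  (δw)² = 10.2;  (3·δy)² = 9.12
δS = √(537) = 23.2

23.2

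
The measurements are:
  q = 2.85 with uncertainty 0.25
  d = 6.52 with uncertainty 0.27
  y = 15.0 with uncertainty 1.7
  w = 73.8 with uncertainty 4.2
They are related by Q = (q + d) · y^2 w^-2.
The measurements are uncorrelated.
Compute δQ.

0.0994

Let u = q + d = 9.37. δu = √(δq² + δd²) = √(0.0625 + 0.0729) = 0.368, so δu/u = 0.0393.
Q is then a monomial in u, y, w:
δQ/Q = √((δu/u)² + (2·δy/y)² + (-2·δw/w)²) = √(0.00154 + 0.0514 + 0.0130) = 0.257
Q = 0.387, so δQ = 0.257 × 0.387 = 0.0994.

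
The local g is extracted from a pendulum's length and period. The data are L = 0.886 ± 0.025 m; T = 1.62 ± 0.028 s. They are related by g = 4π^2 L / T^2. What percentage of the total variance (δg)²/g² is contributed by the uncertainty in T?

(δg/g)² = (1·δL/L)² + (-2·δT/T)²
  L term: (1×0.0282)² = 0.000796
  T term: (-2×0.0173)² = 0.00119
Total = 0.00199. Share from T = 0.00119/0.00199 = 0.600.

60.0%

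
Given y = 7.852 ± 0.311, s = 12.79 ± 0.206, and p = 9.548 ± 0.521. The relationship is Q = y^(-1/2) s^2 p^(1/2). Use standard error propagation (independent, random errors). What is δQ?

8.41

Relative error in a monomial: (δQ/Q)² = Σ (nᵢ · δxᵢ/xᵢ)².
  (−½·δy/y)² = (-0.5×0.0396)² = 0.000392;  (2·δs/s)² = (2×0.0161)² = 0.00104;  (½·δp/p)² = (0.5×0.0546)² = 0.000744
δQ/Q = √(0.00217) = 0.0466
Q = 180.4, so δQ = 0.0466 × 180.4 = 8.41.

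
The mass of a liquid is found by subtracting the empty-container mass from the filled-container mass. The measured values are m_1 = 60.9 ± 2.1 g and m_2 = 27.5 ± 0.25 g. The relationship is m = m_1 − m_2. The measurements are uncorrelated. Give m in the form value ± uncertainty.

Each term contributes (cᵢ δxᵢ)² to (δm)²:
  (δm_1)² = 4.41;  (δm_2)² = 0.0625
δm = √(4.47) = 2.11 g
m = 33.4 g.

33.4 ± 2.11 g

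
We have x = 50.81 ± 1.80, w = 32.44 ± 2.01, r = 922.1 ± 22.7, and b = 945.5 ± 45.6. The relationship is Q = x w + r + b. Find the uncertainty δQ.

Let p = x·w = 1648. δp/p = √((1·δx/x)² + (1·δw/w)²) = √(0.00126 + 0.00384) = 0.0714, so δp = 118.
Q = p + r + b: δQ = √(δp² + δr² + δb²) = √(13800 + 515 + 2080) = 128

128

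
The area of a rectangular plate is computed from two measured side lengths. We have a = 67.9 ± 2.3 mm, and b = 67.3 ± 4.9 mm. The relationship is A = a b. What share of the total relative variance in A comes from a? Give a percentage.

17.8%

(δA/A)² = (1·δa/a)² + (1·δb/b)²
  a term: (1×0.0339)² = 0.00115
  b term: (1×0.0728)² = 0.00530
Total = 0.00645. Share from a = 0.00115/0.00645 = 0.178.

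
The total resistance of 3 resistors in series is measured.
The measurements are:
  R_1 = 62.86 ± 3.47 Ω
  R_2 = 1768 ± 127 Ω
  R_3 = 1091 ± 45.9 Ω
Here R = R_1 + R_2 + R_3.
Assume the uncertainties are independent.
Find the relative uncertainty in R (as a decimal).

Sums and differences: (δR)² = Σ (cᵢ δxᵢ)².
  (δR_1)² = 12.0;  (δR_2)² = 16100;  (δR_3)² = 2110
δR = √(18200) = 135 Ω
R = 2922 Ω, so δR/R = 135/2922 = 0.0462.

0.0462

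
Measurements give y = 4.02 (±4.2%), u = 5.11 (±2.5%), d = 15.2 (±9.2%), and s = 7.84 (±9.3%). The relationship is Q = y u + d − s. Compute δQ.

Let p = y·u = 20.5. δp/p = √((1·δy/y)² + (1·δu/u)²) = √(0.00176 + 0.000625) = 0.0489, so δp = 1.00.
Q = p + d − s: δQ = √(δp² + δd² + δs²) = √(1.01 + 1.96 + 0.532) = 1.87

1.87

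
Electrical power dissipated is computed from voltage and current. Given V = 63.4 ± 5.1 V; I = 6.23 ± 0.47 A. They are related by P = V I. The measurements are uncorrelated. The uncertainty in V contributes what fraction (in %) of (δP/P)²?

(δP/P)² = (1·δV/V)² + (1·δI/I)²
  V term: (1×0.0804)² = 0.00647
  I term: (1×0.0754)² = 0.00569
Total = 0.0122. Share from V = 0.00647/0.0122 = 0.532.

53.2%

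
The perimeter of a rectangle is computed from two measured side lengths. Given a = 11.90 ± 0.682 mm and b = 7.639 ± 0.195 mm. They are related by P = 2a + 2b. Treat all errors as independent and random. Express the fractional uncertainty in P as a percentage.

Absolute uncertainties add in quadrature for a linear combination:
  (2·δa)² = 1.86;  (2·δb)² = 0.152
δP = √(2.01) = 1.42 mm
P = 39.08 mm, so δP/P = 1.42/39.08 = 0.0363.

3.63%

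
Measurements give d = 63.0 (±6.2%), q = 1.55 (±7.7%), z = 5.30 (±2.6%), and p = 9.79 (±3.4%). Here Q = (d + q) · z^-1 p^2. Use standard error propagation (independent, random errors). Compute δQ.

111

Let u = d + q = 64.5. δu = √(δd² + δq²) = √(15.3 + 0.0142) = 3.91, so δu/u = 0.0605.
Q is then a monomial in u, z, p:
δQ/Q = √((δu/u)² + (-1·δz/z)² + (2·δp/p)²) = √(0.00367 + 0.000676 + 0.00462) = 0.0947
Q = 1170, so δQ = 0.0947 × 1170 = 111.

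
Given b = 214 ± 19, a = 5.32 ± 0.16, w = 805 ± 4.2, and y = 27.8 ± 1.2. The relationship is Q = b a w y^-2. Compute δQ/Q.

0.128

Relative error in a monomial: (δQ/Q)² = Σ (nᵢ · δxᵢ/xᵢ)².
  (1·δb/b)² = (1×0.0888)² = 0.00788;  (1·δa/a)² = (1×0.0301)² = 0.000905;  (1·δw/w)² = (1×0.00522)² = 2.72e-05;  (-2·δy/y)² = (-2×0.0432)² = 0.00745
δQ/Q = √(0.0163) = 0.128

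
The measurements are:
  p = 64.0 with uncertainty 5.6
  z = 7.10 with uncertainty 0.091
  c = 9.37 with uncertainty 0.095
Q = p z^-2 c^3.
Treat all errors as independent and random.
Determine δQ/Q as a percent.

9.61%

For a monomial Q ∝ p, z^-2, c^3, fractional errors add in quadrature:
  (1·δp/p)² = (1×0.0875)² = 0.00766;  (-2·δz/z)² = (-2×0.0128)² = 0.000657;  (3·δc/c)² = (3×0.0101)² = 0.000925
δQ/Q = √(0.00924) = 0.0961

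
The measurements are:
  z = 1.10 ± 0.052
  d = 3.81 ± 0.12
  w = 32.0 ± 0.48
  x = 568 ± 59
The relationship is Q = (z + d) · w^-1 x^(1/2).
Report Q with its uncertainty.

3.66 ± 0.220

Let u = z + d = 4.91. δu = √(δz² + δd²) = √(0.00270 + 0.0144) = 0.131, so δu/u = 0.0266.
Q is then a monomial in u, w, x:
δQ/Q = √((δu/u)² + (-1·δw/w)² + (½·δx/x)²) = √(0.000709 + 0.000225 + 0.00270) = 0.0603
Q = 3.66, so δQ = 0.0603 × 3.66 = 0.220.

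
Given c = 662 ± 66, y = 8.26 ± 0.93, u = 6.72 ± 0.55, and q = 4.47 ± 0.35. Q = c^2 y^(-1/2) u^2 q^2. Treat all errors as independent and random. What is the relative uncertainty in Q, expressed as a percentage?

30.7%

Since Q is a product/quotient, work with relative uncertainties:
  (2·δc/c)² = (2×0.0997)² = 0.0398;  (−½·δy/y)² = (-0.5×0.113)² = 0.00317;  (2·δu/u)² = (2×0.0818)² = 0.0268;  (2·δq/q)² = (2×0.0783)² = 0.0245
δQ/Q = √(0.0942) = 0.307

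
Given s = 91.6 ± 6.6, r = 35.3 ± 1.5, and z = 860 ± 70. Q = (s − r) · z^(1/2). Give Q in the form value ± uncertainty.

Let u = s − r = 56.3. δu = √(δs² + δr²) = √(43.6 + 2.25) = 6.77, so δu/u = 0.120.
Q is then a monomial in u, z:
δQ/Q = √((δu/u)² + (½·δz/z)²) = √(0.0145 + 0.00166) = 0.127
Q = 1650, so δQ = 0.127 × 1650 = 210.

1650 ± 210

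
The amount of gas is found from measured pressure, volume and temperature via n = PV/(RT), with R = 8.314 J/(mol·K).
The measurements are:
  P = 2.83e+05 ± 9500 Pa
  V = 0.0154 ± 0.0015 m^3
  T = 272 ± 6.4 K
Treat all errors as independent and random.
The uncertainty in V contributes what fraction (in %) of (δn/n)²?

(δn/n)² = (1·δP/P)² + (1·δV/V)² + (-1·δT/T)²
  P term: (1×0.0336)² = 0.00113
  V term: (1×0.0974)² = 0.00949
  T term: (-1×0.0235)² = 0.000554
Total = 0.0112. Share from V = 0.00949/0.0112 = 0.850.

85.0%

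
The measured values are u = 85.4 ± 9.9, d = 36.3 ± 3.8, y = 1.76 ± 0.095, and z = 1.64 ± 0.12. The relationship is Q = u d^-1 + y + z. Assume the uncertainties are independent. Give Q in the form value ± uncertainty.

Let p = u·d^-1 = 2.35. δp/p = √((1·δu/u)² + (-1·δd/d)²) = √(0.0134 + 0.0110) = 0.156, so δp = 0.367.
Q = p + y + z: δQ = √(δp² + δy² + δz²) = √(0.135 + 0.00903 + 0.0144) = 0.398
Q = 5.75.

5.75 ± 0.398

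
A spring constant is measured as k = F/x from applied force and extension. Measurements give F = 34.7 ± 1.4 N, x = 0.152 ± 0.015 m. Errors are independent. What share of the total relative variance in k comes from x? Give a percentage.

85.7%

(δk/k)² = (1·δF/F)² + (-1·δx/x)²
  F term: (1×0.0403)² = 0.00163
  x term: (-1×0.0987)² = 0.00974
Total = 0.0114. Share from x = 0.00974/0.0114 = 0.857.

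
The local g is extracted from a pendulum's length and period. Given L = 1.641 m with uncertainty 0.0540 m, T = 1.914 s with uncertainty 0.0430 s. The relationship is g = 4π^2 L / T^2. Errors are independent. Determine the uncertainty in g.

0.985 m/s^2

Each factor contributes (exponent × relative error)² to (δg/g)²:
  (1·δL/L)² = (1×0.0329)² = 0.00108;  (-2·δT/T)² = (-2×0.0225)² = 0.00202
δg/g = √(0.00310) = 0.0557
g = 17.68 m/s^2, so δg = 0.0557 × 17.68 = 0.985 m/s^2.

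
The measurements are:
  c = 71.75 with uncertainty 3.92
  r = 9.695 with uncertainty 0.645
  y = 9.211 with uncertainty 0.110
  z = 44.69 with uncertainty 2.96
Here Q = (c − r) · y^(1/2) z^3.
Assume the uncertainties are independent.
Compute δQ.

3.51e+06

Let u = c − r = 62.05. δu = √(δc² + δr²) = √(15.4 + 0.416) = 3.97, so δu/u = 0.0640.
Q is then a monomial in u, y, z:
δQ/Q = √((δu/u)² + (½·δy/y)² + (3·δz/z)²) = √(0.00410 + 3.57e-05 + 0.0395) = 0.209
Q = 1.681e+07, so δQ = 0.209 × 1.681e+07 = 3.51e+06.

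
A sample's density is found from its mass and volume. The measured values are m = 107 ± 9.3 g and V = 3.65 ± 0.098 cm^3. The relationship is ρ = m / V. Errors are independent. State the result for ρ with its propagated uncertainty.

29.3 ± 2.67 g/cm^3

For a monomial ρ ∝ m, V^-1, fractional errors add in quadrature:
  (1·δm/m)² = (1×0.0869)² = 0.00755;  (-1·δV/V)² = (-1×0.0268)² = 0.000721
δρ/ρ = √(0.00828) = 0.0910
ρ = 29.3 g/cm^3, so δρ = 0.0910 × 29.3 = 2.67 g/cm^3.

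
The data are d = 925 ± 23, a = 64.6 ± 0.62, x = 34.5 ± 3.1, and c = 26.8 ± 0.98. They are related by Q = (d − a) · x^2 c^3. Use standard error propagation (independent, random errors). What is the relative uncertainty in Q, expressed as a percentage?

21.2%

Let u = d − a = 860. δu = √(δd² + δa²) = √(529 + 0.384) = 23.0, so δu/u = 0.0267.
Q is then a monomial in u, x, c:
δQ/Q = √((δu/u)² + (2·δx/x)² + (3·δc/c)²) = √(0.000715 + 0.0323 + 0.0120) = 0.212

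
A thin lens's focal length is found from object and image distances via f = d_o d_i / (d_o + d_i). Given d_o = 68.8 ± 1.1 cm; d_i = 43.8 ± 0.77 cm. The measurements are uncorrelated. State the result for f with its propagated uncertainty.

26.8 ± 0.332 cm

∂f/∂d_o = (d_i/(d_o+d_i))² = 0.151;  ∂f/∂d_i = (d_o/(d_o+d_i))² = 0.373
δf = √((∂f/∂d_o · δd_o)² + (∂f/∂d_i · δd_i)²) = √(0.0277 + 0.0826) = 0.332 cm
f = 26.8 cm.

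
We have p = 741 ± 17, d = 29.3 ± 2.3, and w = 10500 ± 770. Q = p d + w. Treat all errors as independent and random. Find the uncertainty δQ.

1940

Let h = p·d = 21700. δh/h = √((1·δp/p)² + (1·δd/d)²) = √(0.000526 + 0.00616) = 0.0818, so δh = 1780.
Q = h + w: δQ = √(δh² + δw²) = √(3.15e+06 + 5.93e+05) = 1940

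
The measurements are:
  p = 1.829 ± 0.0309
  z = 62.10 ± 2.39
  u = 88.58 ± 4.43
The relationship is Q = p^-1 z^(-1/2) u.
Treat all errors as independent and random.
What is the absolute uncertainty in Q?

Q is a product of powers, so relative uncertainties combine in quadrature:
  (-1·δp/p)² = (-1×0.0169)² = 0.000285;  (−½·δz/z)² = (-0.5×0.0385)² = 0.000370;  (1·δu/u)² = (1×0.0500)² = 0.00250
δQ/Q = √(0.00316) = 0.0562
Q = 6.146, so δQ = 0.0562 × 6.146 = 0.345.

0.345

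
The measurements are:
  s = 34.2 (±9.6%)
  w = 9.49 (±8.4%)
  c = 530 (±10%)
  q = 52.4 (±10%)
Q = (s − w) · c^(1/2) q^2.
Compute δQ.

Let u = s − w = 24.7. δu = √(δs² + δw²) = √(10.8 + 0.635) = 3.38, so δu/u = 0.137.
Q is then a monomial in u, c, q:
δQ/Q = √((δu/u)² + (½·δc/c)² + (2·δq/q)²) = √(0.0187 + 0.00250 + 0.0400) = 0.247
Q = 1.56e+06, so δQ = 0.247 × 1.56e+06 = 3.86e+05.

3.86e+05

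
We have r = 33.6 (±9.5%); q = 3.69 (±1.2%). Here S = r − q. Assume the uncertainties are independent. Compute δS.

3.19

S is a linear combination, so absolute uncertainties add in quadrature:
  (δr)² = 10.2;  (δq)² = 0.00196
δS = √(10.2) = 3.19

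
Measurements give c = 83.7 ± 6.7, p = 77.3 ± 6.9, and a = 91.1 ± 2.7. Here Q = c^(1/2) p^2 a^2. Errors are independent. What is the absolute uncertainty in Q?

8.73e+07

Relative error in a monomial: (δQ/Q)² = Σ (nᵢ · δxᵢ/xᵢ)².
  (½·δc/c)² = (0.5×0.0800)² = 0.00160;  (2·δp/p)² = (2×0.0893)² = 0.0319;  (2·δa/a)² = (2×0.0296)² = 0.00351
δQ/Q = √(0.0370) = 0.192
Q = 4.54e+08, so δQ = 0.192 × 4.54e+08 = 8.73e+07.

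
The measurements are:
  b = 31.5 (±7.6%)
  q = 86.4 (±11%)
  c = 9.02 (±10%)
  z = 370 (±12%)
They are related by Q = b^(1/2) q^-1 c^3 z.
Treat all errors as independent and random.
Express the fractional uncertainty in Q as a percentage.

Each factor contributes (exponent × relative error)² to (δQ/Q)²:
  (½·δb/b)² = (0.5×0.0760)² = 0.00144;  (-1·δq/q)² = (-1×0.110)² = 0.0121;  (3·δc/c)² = (3×0.100)² = 0.0900;  (1·δz/z)² = (1×0.120)² = 0.0144
δQ/Q = √(0.118) = 0.343

34.3%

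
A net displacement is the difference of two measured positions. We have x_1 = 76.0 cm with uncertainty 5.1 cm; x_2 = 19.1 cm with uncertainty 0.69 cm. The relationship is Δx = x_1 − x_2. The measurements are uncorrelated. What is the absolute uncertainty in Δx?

Each term contributes (cᵢ δxᵢ)² to (δΔx)²:
  (δx_1)² = 26.0;  (δx_2)² = 0.476
δΔx = √(26.5) = 5.15 cm

5.15 cm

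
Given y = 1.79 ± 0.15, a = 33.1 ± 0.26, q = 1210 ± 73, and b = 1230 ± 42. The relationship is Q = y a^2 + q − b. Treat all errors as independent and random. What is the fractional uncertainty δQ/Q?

0.0964

Let p = y·a^2 = 1960. δp/p = √((1·δy/y)² + (2·δa/a)²) = √(0.00702 + 0.000247) = 0.0853, so δp = 167.
Q = p + q − b: δQ = √(δp² + δq² + δb²) = √(28000 + 5330 + 1760) = 187
Q = 1940, so δQ/Q = 187/1940 = 0.0964.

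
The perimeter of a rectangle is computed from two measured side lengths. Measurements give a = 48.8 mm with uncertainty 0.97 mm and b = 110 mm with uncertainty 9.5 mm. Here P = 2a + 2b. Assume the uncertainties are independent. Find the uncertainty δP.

19.1 mm

Sums and differences: (δP)² = Σ (cᵢ δxᵢ)².
  (2·δa)² = 3.76;  (2·δb)² = 361
δP = √(365) = 19.1 mm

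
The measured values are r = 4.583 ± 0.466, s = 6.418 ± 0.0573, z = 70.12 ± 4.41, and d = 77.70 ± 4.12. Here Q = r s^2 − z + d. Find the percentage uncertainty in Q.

10.4%

Let p = r·s^2 = 188.8. δp/p = √((1·δr/r)² + (2·δs/s)²) = √(0.0103 + 0.000319) = 0.103, so δp = 19.5.
Q = p − z + d: δQ = √(δp² + δz² + δd²) = √(380 + 19.4 + 17.0) = 20.4
Q = 196.4, so δQ/Q = 20.4/196.4 = 0.104.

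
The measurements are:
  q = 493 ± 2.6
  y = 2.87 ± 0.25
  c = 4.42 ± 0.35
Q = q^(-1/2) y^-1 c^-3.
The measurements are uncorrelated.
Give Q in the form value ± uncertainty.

For a monomial Q ∝ q^(-1/2), y^-1, c^-3, fractional errors add in quadrature:
  (−½·δq/q)² = (-0.5×0.00527)² = 6.95e-06;  (-1·δy/y)² = (-1×0.0871)² = 0.00759;  (-3·δc/c)² = (-3×0.0792)² = 0.0564
δQ/Q = √(0.0640) = 0.253
Q = 0.000182, so δQ = 0.253 × 0.000182 = 4.6e-05.

(1.82 ± 0.460) × 10^-4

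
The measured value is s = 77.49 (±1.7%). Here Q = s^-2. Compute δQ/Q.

Q ∝ s^-2, so δQ/Q = |-2| · δs/s = 2 × 0.0170 = 0.0340.

0.0340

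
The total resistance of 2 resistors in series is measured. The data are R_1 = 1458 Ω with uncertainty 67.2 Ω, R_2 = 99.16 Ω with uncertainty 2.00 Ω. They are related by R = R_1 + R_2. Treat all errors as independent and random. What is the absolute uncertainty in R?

67.2 Ω

For a sum/difference, combine absolute errors in quadrature:
  (δR_1)² = 4520;  (δR_2)² = 4.00
δR = √(4520) = 67.2 Ω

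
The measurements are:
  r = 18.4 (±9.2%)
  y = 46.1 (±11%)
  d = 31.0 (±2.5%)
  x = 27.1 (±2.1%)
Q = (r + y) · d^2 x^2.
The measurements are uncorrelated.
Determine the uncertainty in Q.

Let u = r + y = 64.5. δu = √(δr² + δy²) = √(2.87 + 25.7) = 5.35, so δu/u = 0.0829.
Q is then a monomial in u, d, x:
δQ/Q = √((δu/u)² + (2·δd/d)² + (2·δx/x)²) = √(0.00687 + 0.00250 + 0.00176) = 0.106
Q = 4.55e+07, so δQ = 0.106 × 4.55e+07 = 4.8e+06.

4.8e+06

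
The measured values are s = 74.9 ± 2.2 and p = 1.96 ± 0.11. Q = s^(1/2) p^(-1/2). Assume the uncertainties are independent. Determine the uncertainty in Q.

0.196

Q is a product of powers, so relative uncertainties combine in quadrature:
  (½·δs/s)² = (0.5×0.0294)² = 0.000216;  (−½·δp/p)² = (-0.5×0.0561)² = 0.000787
δQ/Q = √(0.00100) = 0.0317
Q = 6.18, so δQ = 0.0317 × 6.18 = 0.196.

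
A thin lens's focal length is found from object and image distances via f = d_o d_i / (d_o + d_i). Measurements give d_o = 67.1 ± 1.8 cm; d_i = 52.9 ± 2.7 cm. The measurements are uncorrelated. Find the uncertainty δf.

0.914 cm

∂f/∂d_o = (d_i/(d_o+d_i))² = 0.194;  ∂f/∂d_i = (d_o/(d_o+d_i))² = 0.313
δf = √((∂f/∂d_o · δd_o)² + (∂f/∂d_i · δd_i)²) = √(0.122 + 0.713) = 0.914 cm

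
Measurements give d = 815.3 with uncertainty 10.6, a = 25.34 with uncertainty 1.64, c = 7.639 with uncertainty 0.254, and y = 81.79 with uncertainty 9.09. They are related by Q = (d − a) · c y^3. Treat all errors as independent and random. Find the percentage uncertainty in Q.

Let u = d − a = 790.0. δu = √(δd² + δa²) = √(112 + 2.69) = 10.7, so δu/u = 0.0136.
Q is then a monomial in u, c, y:
δQ/Q = √((δu/u)² + (1·δc/c)² + (3·δy/y)²) = √(0.000184 + 0.00111 + 0.111) = 0.335

33.5%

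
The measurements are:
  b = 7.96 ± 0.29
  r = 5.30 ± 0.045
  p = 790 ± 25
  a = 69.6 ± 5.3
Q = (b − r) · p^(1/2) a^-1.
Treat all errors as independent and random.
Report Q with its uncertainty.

1.07 ± 0.145

Let u = b − r = 2.66. δu = √(δb² + δr²) = √(0.0841 + 0.00202) = 0.293, so δu/u = 0.110.
Q is then a monomial in u, p, a:
δQ/Q = √((δu/u)² + (½·δp/p)² + (-1·δa/a)²) = √(0.0122 + 0.000250 + 0.00580) = 0.135
Q = 1.07, so δQ = 0.135 × 1.07 = 0.145.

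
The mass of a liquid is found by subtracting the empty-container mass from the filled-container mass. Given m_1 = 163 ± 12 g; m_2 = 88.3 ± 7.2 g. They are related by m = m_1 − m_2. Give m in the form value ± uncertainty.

For a sum/difference, combine absolute errors in quadrature:
  (δm_1)² = 144;  (δm_2)² = 51.8
δm = √(196) = 14.0 g
m = 74.7 g.

74.7 ± 14.0 g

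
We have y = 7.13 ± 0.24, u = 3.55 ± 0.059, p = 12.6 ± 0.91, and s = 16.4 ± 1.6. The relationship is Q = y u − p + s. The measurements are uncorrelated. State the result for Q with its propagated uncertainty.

Let w = y·u = 25.3. δw/w = √((1·δy/y)² + (1·δu/u)²) = √(0.00113 + 0.000276) = 0.0375, so δw = 0.950.
Q = w − p + s: δQ = √(δw² + δp² + δs²) = √(0.903 + 0.828 + 2.56) = 2.07
Q = 29.1.

29.1 ± 2.07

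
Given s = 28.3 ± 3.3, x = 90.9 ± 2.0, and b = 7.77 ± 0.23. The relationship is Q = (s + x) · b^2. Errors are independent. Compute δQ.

Let u = s + x = 119. δu = √(δs² + δx²) = √(10.9 + 4.00) = 3.86, so δu/u = 0.0324.
Q is then a monomial in u, b:
δQ/Q = √((δu/u)² + (2·δb/b)²) = √(0.00105 + 0.00350) = 0.0675
Q = 7200, so δQ = 0.0675 × 7200 = 486.

486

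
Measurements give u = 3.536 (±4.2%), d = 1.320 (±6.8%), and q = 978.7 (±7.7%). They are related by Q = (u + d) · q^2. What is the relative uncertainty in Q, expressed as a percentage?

Let w = u + d = 4.856. δw = √(δu² + δd²) = √(0.0221 + 0.00806) = 0.174, so δw/w = 0.0357.
Q is then a monomial in w, q:
δQ/Q = √((δw/w)² + (2·δq/q)²) = √(0.00128 + 0.0237) = 0.158

15.8%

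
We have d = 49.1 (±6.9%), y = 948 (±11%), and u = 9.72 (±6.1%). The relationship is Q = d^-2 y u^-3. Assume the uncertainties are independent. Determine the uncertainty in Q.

0.000109

Products/powers → add relative errors in quadrature, weighted by exponent:
  (-2·δd/d)² = (-2×0.0690)² = 0.0190;  (1·δy/y)² = (1×0.110)² = 0.0121;  (-3·δu/u)² = (-3×0.0610)² = 0.0335
δQ/Q = √(0.0646) = 0.254
Q = 0.000428, so δQ = 0.254 × 0.000428 = 0.000109.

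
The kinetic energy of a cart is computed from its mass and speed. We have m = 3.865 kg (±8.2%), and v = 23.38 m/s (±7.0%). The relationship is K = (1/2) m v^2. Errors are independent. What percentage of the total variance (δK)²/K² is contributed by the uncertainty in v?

74.5%

(δK/K)² = (1·δm/m)² + (2·δv/v)²
  m term: (1×0.0820)² = 0.00672
  v term: (2×0.0700)² = 0.0196
Total = 0.0263. Share from v = 0.0196/0.0263 = 0.745.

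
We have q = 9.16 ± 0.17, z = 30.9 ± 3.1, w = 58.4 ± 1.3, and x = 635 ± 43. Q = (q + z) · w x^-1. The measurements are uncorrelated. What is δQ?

0.388

Let u = q + z = 40.1. δu = √(δq² + δz²) = √(0.0289 + 9.61) = 3.10, so δu/u = 0.0775.
Q is then a monomial in u, w, x:
δQ/Q = √((δu/u)² + (1·δw/w)² + (-1·δx/x)²) = √(0.00601 + 0.000496 + 0.00459) = 0.105
Q = 3.68, so δQ = 0.105 × 3.68 = 0.388.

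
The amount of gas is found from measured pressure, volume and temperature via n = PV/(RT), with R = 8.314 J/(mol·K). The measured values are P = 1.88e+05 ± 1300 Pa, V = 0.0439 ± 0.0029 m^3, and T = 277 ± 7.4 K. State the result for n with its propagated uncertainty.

3.58 ± 0.257 mol

For a monomial n ∝ P, V, T^-1, fractional errors add in quadrature:
  (1·δP/P)² = (1×0.00691)² = 4.78e-05;  (1·δV/V)² = (1×0.0661)² = 0.00436;  (-1·δT/T)² = (-1×0.0267)² = 0.000714
δn/n = √(0.00513) = 0.0716
n = 3.58 mol, so δn = 0.0716 × 3.58 = 0.257 mol.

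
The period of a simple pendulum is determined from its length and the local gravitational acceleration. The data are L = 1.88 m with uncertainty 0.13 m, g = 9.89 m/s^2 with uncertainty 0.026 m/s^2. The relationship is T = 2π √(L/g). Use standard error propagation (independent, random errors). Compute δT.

0.0948 s

Since T is a product/quotient, work with relative uncertainties:
  (½·δL/L)² = (0.5×0.0691)² = 0.00120;  (−½·δg/g)² = (-0.5×0.00263)² = 1.73e-06
δT/T = √(0.00120) = 0.0346
T = 2.74 s, so δT = 0.0346 × 2.74 = 0.0948 s.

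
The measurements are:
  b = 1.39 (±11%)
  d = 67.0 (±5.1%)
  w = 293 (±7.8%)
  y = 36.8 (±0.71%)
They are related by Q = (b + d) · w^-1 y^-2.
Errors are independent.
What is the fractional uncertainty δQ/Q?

0.0937

Let u = b + d = 68.4. δu = √(δb² + δd²) = √(0.0234 + 11.7) = 3.42, so δu/u = 0.0500.
Q is then a monomial in u, w, y:
δQ/Q = √((δu/u)² + (-1·δw/w)² + (-2·δy/y)²) = √(0.00250 + 0.00608 + 0.000202) = 0.0937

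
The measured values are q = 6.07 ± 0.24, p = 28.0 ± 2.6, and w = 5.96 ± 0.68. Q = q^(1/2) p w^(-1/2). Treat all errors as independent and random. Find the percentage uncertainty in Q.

11.1%

Products/powers → add relative errors in quadrature, weighted by exponent:
  (½·δq/q)² = (0.5×0.0395)² = 0.000391;  (1·δp/p)² = (1×0.0929)² = 0.00862;  (−½·δw/w)² = (-0.5×0.114)² = 0.00325
δQ/Q = √(0.0123) = 0.111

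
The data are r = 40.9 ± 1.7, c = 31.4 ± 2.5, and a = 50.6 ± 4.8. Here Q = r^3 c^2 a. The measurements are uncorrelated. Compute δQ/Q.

0.223

Each factor contributes (exponent × relative error)² to (δQ/Q)²:
  (3·δr/r)² = (3×0.0416)² = 0.0155;  (2·δc/c)² = (2×0.0796)² = 0.0254;  (1·δa/a)² = (1×0.0949)² = 0.00900
δQ/Q = √(0.0499) = 0.223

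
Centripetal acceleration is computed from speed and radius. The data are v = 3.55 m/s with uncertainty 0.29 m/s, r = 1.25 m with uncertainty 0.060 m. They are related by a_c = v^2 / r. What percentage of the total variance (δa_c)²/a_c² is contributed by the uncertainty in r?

7.95%

(δa_c/a_c)² = (2·δv/v)² + (-1·δr/r)²
  v term: (2×0.0817)² = 0.0267
  r term: (-1×0.0480)² = 0.00230
Total = 0.0290. Share from r = 0.00230/0.0290 = 0.0795.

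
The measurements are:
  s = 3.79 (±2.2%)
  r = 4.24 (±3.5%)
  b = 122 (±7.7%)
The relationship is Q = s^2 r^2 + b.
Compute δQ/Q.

0.0613

Let p = s^2·r^2 = 258. δp/p = √((2·δs/s)² + (2·δr/r)²) = √(0.00194 + 0.00490) = 0.0827, so δp = 21.4.
Q = p + b: δQ = √(δp² + δb²) = √(456 + 88.2) = 23.3
Q = 380, so δQ/Q = 23.3/380 = 0.0613.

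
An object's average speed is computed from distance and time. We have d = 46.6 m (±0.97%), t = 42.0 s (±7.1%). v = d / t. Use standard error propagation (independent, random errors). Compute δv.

0.0795 m/s

Relative error in a monomial: (δv/v)² = Σ (nᵢ · δxᵢ/xᵢ)².
  (1·δd/d)² = (1×0.00970)² = 9.41e-05;  (-1·δt/t)² = (-1×0.0710)² = 0.00504
δv/v = √(0.00514) = 0.0717
v = 1.11 m/s, so δv = 0.0717 × 1.11 = 0.0795 m/s.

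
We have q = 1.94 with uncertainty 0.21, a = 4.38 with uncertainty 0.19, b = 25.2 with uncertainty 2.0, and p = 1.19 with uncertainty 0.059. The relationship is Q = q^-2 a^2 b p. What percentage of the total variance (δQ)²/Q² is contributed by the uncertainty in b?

(δQ/Q)² = (-2·δq/q)² + (2·δa/a)² + (1·δb/b)² + (1·δp/p)²
  q term: (-2×0.108)² = 0.0469
  a term: (2×0.0434)² = 0.00753
  b term: (1×0.0794)² = 0.00630
  p term: (1×0.0496)² = 0.00246
Total = 0.0632. Share from b = 0.00630/0.0632 = 0.0997.

9.97%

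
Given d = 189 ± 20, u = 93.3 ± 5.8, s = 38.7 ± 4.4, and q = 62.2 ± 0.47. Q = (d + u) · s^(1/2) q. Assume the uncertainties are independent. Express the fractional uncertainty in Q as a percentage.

9.34%

Let w = d + u = 282. δw = √(δd² + δu²) = √(400 + 33.6) = 20.8, so δw/w = 0.0738.
Q is then a monomial in w, s, q:
δQ/Q = √((δw/w)² + (½·δs/s)² + (1·δq/q)²) = √(0.00544 + 0.00323 + 5.71e-05) = 0.0934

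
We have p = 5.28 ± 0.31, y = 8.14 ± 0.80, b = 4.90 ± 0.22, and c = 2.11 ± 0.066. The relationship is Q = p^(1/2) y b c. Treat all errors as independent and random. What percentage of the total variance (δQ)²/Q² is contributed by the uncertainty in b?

14.9%

(δQ/Q)² = (½·δp/p)² + (1·δy/y)² + (1·δb/b)² + (1·δc/c)²
  p term: (0.5×0.0587)² = 0.000862
  y term: (1×0.0983)² = 0.00966
  b term: (1×0.0449)² = 0.00202
  c term: (1×0.0313)² = 0.000978
Total = 0.0135. Share from b = 0.00202/0.0135 = 0.149.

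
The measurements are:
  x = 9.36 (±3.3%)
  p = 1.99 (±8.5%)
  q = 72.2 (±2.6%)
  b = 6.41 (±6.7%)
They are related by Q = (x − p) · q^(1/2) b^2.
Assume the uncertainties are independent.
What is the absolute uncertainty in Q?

Let u = x − p = 7.37. δu = √(δx² + δp²) = √(0.0954 + 0.0286) = 0.352, so δu/u = 0.0478.
Q is then a monomial in u, q, b:
δQ/Q = √((δu/u)² + (½·δq/q)² + (2·δb/b)²) = √(0.00228 + 0.000169 + 0.0180) = 0.143
Q = 2570, so δQ = 0.143 × 2570 = 368.

368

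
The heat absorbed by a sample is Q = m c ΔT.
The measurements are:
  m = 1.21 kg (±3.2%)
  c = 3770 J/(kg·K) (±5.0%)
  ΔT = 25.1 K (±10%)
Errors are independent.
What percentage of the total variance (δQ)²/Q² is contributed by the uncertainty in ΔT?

(δQ/Q)² = (1·δm/m)² + (1·δc/c)² + (1·δΔT/ΔT)²
  m term: (1×0.0320)² = 0.00102
  c term: (1×0.0500)² = 0.00250
  ΔT term: (1×0.100)² = 0.0100
Total = 0.0135. Share from ΔT = 0.0100/0.0135 = 0.739.

73.9%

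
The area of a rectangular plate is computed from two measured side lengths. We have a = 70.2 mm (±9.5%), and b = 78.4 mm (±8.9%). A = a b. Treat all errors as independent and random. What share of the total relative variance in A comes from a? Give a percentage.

(δA/A)² = (1·δa/a)² + (1·δb/b)²
  a term: (1×0.0950)² = 0.00903
  b term: (1×0.0890)² = 0.00792
Total = 0.0169. Share from a = 0.00903/0.0169 = 0.533.

53.3%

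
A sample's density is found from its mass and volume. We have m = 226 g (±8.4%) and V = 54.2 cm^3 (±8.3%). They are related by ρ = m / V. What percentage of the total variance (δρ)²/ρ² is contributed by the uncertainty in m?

50.6%

(δρ/ρ)² = (1·δm/m)² + (-1·δV/V)²
  m term: (1×0.0840)² = 0.00706
  V term: (-1×0.0830)² = 0.00689
Total = 0.0139. Share from m = 0.00706/0.0139 = 0.506.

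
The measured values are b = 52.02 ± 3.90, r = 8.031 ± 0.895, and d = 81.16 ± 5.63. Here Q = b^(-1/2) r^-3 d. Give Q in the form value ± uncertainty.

For a monomial Q ∝ b^(-1/2), r^-3, d, fractional errors add in quadrature:
  (−½·δb/b)² = (-0.5×0.0750)² = 0.00141;  (-3·δr/r)² = (-3×0.111)² = 0.112;  (1·δd/d)² = (1×0.0694)² = 0.00481
δQ/Q = √(0.118) = 0.344
Q = 0.02172, so δQ = 0.344 × 0.02172 = 0.00746.

0.02172 ± 0.00746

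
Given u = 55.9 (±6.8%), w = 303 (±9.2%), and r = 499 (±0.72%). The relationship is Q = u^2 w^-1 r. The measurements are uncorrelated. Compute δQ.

Each factor contributes (exponent × relative error)² to (δQ/Q)²:
  (2·δu/u)² = (2×0.0680)² = 0.0185;  (-1·δw/w)² = (-1×0.0920)² = 0.00846;  (1·δr/r)² = (1×0.00720)² = 5.18e-05
δQ/Q = √(0.0270) = 0.164
Q = 5150, so δQ = 0.164 × 5150 = 846.

846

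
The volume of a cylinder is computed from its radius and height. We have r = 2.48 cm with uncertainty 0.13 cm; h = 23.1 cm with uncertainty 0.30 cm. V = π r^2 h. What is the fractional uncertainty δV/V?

0.106

V is a product of powers, so relative uncertainties combine in quadrature:
  (2·δr/r)² = (2×0.0524)² = 0.0110;  (1·δh/h)² = (1×0.0130)² = 0.000169
δV/V = √(0.0112) = 0.106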